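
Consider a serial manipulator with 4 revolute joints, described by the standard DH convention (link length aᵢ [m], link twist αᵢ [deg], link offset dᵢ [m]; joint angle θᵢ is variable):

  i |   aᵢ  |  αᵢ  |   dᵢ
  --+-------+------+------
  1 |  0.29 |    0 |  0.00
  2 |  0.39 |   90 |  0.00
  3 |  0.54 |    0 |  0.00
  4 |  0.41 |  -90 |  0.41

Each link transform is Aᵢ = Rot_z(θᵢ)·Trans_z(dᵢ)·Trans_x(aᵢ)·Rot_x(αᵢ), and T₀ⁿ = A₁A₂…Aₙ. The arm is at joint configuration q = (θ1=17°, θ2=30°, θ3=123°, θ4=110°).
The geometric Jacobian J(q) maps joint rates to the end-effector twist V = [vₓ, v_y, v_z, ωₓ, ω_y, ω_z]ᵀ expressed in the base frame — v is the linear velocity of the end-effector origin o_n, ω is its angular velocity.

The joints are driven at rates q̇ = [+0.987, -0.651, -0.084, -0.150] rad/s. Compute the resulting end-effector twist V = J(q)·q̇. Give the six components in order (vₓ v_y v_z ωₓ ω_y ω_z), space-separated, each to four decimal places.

o_n = [0.4743, -0.3052, 0.1254]
J₁: ẑ×o_n = [0.3052, 0.4743, -0.0000], ω = ẑ
J2: z=[0.0000, 0.0000, 1.0000] o=[0.2773, 0.0848, 0.0000] → [0.3899, 0.1970, -0.0000, 0.0000, 0.0000, 1.0000]
J3: z=[0.7314, -0.6820, 0.0000] o=[0.5433, 0.3700, 0.0000] → [-0.0856, -0.0917, -0.5408, 0.7314, -0.6820, 0.0000]
J4: z=[0.7314, -0.6820, 0.0000] o=[0.3427, 0.1549, 0.4529] → [0.2233, 0.2395, -0.2467, 0.7314, -0.6820, 0.0000]
V = J·q̇ = [0.0210, 0.3117, 0.0824, -0.1711, 0.1596, 0.3360]

0.0210 0.3117 0.0824 -0.1711 0.1596 0.3360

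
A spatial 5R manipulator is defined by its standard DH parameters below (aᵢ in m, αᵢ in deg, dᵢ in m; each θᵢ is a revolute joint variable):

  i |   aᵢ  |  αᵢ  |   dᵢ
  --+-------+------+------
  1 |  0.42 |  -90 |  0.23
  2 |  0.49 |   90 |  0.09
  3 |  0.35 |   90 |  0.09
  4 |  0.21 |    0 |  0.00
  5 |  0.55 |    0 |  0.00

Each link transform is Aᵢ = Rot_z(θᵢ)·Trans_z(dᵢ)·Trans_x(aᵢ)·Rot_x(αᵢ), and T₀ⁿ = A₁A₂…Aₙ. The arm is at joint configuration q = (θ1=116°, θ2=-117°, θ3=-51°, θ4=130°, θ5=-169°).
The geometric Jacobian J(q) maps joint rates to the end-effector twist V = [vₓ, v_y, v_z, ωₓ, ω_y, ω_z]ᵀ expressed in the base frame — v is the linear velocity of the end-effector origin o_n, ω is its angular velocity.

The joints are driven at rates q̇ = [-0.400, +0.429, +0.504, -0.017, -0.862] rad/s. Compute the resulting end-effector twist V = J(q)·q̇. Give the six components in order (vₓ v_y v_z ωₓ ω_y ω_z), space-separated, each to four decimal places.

-0.5780 0.2759 0.3624 -0.5500 -1.1129 -0.0202

o_n = [0.3245, 0.2683, 1.0701]
J₁: ẑ×o_n = [-0.2683, 0.3245, 0.0000], ω = ẑ
J2: z=[-0.8988, -0.4384, 0.0000] o=[-0.1841, 0.3775, 0.2300] → [-0.3683, 0.7551, 0.3211, -0.8988, -0.4384, 0.0000]
J3: z=[0.3906, -0.8008, -0.4540] o=[-0.1675, 0.1381, 0.6666] → [-0.2640, -0.3810, 0.4449, 0.3906, -0.8008, -0.4540]
J4: z=[0.4110, 0.5930, -0.6924] o=[0.1560, 0.0954, 0.8220] → [0.2668, -0.2187, -0.0289, 0.4110, 0.5930, -0.6924]
J5: z=[0.4110, 0.5930, -0.6924] o=[0.1076, -0.0448, 0.6733] → [0.4521, -0.3133, 0.0000, 0.4110, 0.5930, -0.6924]
V = J·q̇ = [-0.5780, 0.2759, 0.3624, -0.5500, -1.1129, -0.0202]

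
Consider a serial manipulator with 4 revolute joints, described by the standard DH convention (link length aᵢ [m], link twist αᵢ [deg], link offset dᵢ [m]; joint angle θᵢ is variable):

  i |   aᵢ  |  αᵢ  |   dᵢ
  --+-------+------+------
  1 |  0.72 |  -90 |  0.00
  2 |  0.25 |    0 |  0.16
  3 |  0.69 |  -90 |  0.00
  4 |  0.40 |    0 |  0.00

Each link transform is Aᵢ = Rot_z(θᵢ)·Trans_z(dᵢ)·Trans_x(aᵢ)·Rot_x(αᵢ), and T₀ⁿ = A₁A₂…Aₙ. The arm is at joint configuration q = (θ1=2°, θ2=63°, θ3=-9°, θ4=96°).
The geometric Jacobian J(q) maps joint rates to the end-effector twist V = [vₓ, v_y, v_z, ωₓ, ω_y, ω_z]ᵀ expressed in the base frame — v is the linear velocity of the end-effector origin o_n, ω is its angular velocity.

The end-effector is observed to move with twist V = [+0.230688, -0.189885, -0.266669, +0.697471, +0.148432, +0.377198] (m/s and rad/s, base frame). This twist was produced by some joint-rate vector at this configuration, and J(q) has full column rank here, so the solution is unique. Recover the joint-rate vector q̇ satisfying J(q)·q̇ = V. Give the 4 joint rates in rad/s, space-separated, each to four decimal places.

o_n = [1.2221, -0.1953, -0.7471]
J₁: ẑ×o_n = [0.1953, 1.2221, -0.0000], ω = ẑ
J2: z=[-0.0349, 0.9994, 0.0000] o=[0.7196, 0.0251, 0.0000] → [-0.7467, -0.0261, -0.4945, -0.0349, 0.9994, 0.0000]
J3: z=[-0.0349, 0.9994, 0.0000] o=[0.8274, 0.1890, -0.2228] → [-0.5241, -0.0183, -0.3810, -0.0349, 0.9994, 0.0000]
J4: z=[-0.8085, -0.0282, -0.5878] o=[1.2327, 0.2031, -0.7810] → [-0.2351, 0.0336, 0.3218, -0.8085, -0.0282, -0.5878]
q̇ = J⁺·V = [-0.1330, -0.5280, 0.6520, -0.8680]

-0.1330 -0.5280 0.6520 -0.8680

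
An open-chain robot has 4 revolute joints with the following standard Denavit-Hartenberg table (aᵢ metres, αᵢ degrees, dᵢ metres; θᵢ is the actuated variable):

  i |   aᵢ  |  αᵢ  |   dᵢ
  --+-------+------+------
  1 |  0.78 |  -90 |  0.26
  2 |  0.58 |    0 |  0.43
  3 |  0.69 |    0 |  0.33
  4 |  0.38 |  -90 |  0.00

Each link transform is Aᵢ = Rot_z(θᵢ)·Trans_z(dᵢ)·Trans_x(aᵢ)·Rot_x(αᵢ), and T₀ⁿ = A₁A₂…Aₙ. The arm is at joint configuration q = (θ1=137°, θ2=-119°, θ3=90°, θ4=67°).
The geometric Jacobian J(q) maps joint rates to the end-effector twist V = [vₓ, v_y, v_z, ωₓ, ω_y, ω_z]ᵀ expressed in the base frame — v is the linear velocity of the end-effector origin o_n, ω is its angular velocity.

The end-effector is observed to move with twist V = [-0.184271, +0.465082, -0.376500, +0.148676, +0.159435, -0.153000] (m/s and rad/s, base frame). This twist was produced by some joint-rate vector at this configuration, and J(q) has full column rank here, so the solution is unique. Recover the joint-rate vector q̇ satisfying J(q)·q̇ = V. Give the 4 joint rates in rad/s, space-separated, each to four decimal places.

o_n = [-1.5435, 0.4002, 0.8678]
J₁: ẑ×o_n = [-0.4002, -1.5435, 0.0000], ω = ẑ
J2: z=[-0.6820, -0.7314, 0.0000] o=[-0.5705, 0.5320, 0.2600] → [-0.4446, 0.4146, -0.6217, -0.6820, -0.7314, 0.0000]
J3: z=[-0.6820, -0.7314, 0.0000] o=[-0.6581, 0.0257, 0.7673] → [-0.0736, 0.0686, -0.9029, -0.6820, -0.7314, 0.0000]
J4: z=[-0.6820, -0.7314, 0.0000] o=[-1.3245, 0.1959, 1.1018] → [0.1711, -0.1596, -0.2994, -0.6820, -0.7314, 0.0000]
q̇ = J⁺·V = [-0.1530, 0.0600, 0.7000, -0.9780]

-0.1530 0.0600 0.7000 -0.9780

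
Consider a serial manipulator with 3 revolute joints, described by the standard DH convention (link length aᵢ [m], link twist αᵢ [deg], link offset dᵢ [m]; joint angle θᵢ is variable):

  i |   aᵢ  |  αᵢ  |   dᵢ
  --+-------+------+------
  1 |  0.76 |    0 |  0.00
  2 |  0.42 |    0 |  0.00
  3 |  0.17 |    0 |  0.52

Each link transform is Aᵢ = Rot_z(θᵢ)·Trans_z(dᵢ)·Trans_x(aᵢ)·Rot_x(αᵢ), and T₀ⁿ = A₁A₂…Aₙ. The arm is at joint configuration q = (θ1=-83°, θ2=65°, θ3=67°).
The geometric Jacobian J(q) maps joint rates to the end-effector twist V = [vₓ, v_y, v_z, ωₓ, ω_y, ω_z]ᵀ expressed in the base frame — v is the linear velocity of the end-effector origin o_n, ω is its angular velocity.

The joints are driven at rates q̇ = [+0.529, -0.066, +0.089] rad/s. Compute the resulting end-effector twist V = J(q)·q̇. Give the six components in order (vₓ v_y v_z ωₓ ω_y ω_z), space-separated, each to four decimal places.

o_n = [0.6036, -0.7558, 0.5200]
J₁: ẑ×o_n = [0.7558, 0.6036, -0.0000], ω = ẑ
J2: z=[0.0000, 0.0000, 1.0000] o=[0.0926, -0.7543, 0.0000] → [0.0015, 0.5110, -0.0000, 0.0000, 0.0000, 1.0000]
J3: z=[0.0000, 0.0000, 1.0000] o=[0.4921, -0.8841, 0.0000] → [-0.1283, 0.1115, 0.0000, 0.0000, 0.0000, 1.0000]
V = J·q̇ = [0.3883, 0.2955, 0.0000, 0.0000, 0.0000, 0.5520]

0.3883 0.2955 0.0000 0.0000 0.0000 0.5520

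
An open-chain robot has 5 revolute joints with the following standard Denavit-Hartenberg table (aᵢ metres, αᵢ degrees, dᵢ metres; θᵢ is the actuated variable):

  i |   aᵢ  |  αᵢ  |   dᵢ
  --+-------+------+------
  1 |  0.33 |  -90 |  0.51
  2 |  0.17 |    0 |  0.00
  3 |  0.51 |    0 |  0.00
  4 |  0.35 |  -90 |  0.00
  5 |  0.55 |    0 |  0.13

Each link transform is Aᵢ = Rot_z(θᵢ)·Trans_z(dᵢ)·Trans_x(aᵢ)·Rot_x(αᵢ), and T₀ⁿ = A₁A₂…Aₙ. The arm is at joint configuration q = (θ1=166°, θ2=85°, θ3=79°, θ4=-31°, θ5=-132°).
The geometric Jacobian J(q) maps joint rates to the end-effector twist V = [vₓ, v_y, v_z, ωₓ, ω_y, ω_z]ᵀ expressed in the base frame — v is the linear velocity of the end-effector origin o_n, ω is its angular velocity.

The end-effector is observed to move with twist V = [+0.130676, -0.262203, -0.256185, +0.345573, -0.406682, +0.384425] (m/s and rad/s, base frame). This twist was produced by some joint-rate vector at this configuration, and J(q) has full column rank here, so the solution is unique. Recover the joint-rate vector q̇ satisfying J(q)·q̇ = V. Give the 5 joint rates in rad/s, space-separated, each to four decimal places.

o_n = [0.1226, -0.4518, 0.3019]
J₁: ẑ×o_n = [0.4518, 0.1226, -0.0000], ω = ẑ
J2: z=[-0.2419, -0.9703, 0.0000] o=[-0.3202, 0.0798, 0.5100] → [0.2019, -0.0503, 0.5582, -0.2419, -0.9703, 0.0000]
J3: z=[-0.2419, -0.9703, 0.0000] o=[-0.3346, 0.0834, 0.3406] → [0.0376, -0.0094, 0.5730, -0.2419, -0.9703, 0.0000]
J4: z=[-0.2419, -0.9703, 0.0000] o=[0.1411, -0.0352, 0.2001] → [-0.0988, 0.0246, 0.0828, -0.2419, -0.9703, 0.0000]
J5: z=[0.7096, -0.1769, 0.6820] o=[0.3727, -0.0929, -0.0559] → [0.1814, -0.4245, -0.2989, 0.7096, -0.1769, 0.6820]
q̇ = J⁺·V = [-0.0200, 0.5460, -0.7430, 0.5080, 0.5930]

-0.0200 0.5460 -0.7430 0.5080 0.5930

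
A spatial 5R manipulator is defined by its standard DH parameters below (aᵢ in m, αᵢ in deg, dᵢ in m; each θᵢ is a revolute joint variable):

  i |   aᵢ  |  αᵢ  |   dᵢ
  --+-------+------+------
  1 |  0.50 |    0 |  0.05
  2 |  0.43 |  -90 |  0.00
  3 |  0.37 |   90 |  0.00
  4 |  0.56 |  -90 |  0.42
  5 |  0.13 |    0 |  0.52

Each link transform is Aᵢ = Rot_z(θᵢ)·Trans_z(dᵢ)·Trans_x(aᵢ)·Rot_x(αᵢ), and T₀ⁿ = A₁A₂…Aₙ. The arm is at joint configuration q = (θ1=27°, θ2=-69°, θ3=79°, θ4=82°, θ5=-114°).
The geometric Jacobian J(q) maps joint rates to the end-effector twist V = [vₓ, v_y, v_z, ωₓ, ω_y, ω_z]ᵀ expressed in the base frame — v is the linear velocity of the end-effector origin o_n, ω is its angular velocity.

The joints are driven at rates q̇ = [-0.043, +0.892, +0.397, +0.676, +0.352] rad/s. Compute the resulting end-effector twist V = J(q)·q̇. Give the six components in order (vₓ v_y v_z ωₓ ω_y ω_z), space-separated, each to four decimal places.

0.0218 0.7007 0.1748 0.7421 -0.0681 1.3202

o_n = [1.5320, 0.0219, 0.2258]
J₁: ẑ×o_n = [-0.0219, 1.5320, 0.0000], ω = ẑ
J2: z=[0.0000, 0.0000, 1.0000] o=[0.4455, 0.2270, 0.0500] → [0.2051, 1.0865, -0.0000, 0.0000, 0.0000, 1.0000]
J3: z=[0.6691, 0.7431, 0.0000] o=[0.7651, -0.0607, 0.0500] → [0.1306, -0.1176, -0.5147, 0.6691, 0.7431, 0.0000]
J4: z=[0.7295, -0.6568, 0.1908] o=[0.8175, -0.1080, -0.3132] → [-0.3788, -0.2569, 0.5640, 0.7295, -0.6568, 0.1908]
J5: z=[-0.0473, 0.2299, 0.9721] o=[1.5060, 0.0183, -0.3096] → [0.1196, 0.0506, -0.0061, -0.0473, 0.2299, 0.9721]
V = J·q̇ = [0.0218, 0.7007, 0.1748, 0.7421, -0.0681, 1.3202]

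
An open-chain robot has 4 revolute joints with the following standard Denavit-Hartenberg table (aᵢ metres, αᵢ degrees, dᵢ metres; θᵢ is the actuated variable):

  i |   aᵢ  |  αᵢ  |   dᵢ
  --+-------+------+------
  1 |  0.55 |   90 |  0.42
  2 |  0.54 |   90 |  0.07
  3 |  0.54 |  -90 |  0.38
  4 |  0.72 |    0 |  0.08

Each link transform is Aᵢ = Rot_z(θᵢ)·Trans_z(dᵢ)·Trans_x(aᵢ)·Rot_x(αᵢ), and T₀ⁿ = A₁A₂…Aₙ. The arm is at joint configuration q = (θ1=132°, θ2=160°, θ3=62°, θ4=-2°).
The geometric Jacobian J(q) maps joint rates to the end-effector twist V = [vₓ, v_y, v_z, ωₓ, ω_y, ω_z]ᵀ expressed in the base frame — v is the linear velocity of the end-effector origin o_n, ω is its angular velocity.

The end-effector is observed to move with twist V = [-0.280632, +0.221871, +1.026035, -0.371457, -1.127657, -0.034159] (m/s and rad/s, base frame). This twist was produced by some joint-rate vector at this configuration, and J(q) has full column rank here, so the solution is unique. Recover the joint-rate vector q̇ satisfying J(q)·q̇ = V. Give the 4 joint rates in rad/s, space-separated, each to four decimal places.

-0.4360 -0.6630 0.1760 -0.7830

o_n = [1.1126, 0.5871, 1.1635]
J₁: ẑ×o_n = [-0.5871, 1.1126, 0.0000], ω = ẑ
J2: z=[0.7431, 0.6691, 0.0000] o=[-0.3680, 0.4087, 0.4200] → [0.4975, -0.5525, -0.8582, 0.7431, 0.6691, 0.0000]
J3: z=[-0.2289, 0.2542, 0.9397] o=[0.0235, 0.0785, 0.6047] → [-0.3359, 1.1513, -0.3932, -0.2289, 0.2542, 0.9397]
J4: z=[-0.2063, 0.9307, -0.3020] o=[0.4503, 0.3171, 1.0485] → [0.1886, -0.1763, -0.6721, -0.2063, 0.9307, -0.3020]
q̇ = J⁺·V = [-0.4360, -0.6630, 0.1760, -0.7830]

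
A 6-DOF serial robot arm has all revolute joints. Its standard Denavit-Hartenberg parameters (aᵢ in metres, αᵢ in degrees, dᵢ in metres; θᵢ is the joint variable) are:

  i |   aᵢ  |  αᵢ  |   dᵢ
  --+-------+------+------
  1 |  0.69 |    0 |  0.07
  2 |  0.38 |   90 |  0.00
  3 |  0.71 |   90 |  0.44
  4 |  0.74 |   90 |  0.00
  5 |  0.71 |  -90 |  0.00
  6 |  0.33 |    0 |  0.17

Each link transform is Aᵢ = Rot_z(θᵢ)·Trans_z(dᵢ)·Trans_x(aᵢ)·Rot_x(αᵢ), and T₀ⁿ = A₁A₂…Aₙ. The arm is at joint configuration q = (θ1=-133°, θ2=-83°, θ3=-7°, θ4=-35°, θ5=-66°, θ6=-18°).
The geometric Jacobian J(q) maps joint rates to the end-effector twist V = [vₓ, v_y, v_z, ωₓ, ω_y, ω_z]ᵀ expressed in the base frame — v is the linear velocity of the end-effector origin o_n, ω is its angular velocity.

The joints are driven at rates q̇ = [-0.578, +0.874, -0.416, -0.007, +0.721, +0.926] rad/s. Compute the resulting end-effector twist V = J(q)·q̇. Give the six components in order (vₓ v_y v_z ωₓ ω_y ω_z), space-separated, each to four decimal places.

o_n = [-2.4821, 0.4674, 0.7194]
J₁: ẑ×o_n = [-0.4674, -2.4821, 0.0000], ω = ẑ
J2: z=[0.0000, 0.0000, 1.0000] o=[-0.4706, -0.5046, 0.0700] → [-0.9721, -2.0115, 0.0000, 0.0000, 0.0000, 1.0000]
J3: z=[0.5878, 0.8090, 0.0000] o=[-0.7780, -0.2813, 0.0700] → [0.5254, -0.3817, 1.8187, 0.5878, 0.8090, 0.0000]
J4: z=[0.0986, -0.0716, -0.9925] o=[-1.0895, 0.4889, -0.0165] → [-0.0740, 1.3097, -0.1019, 0.0986, -0.0716, -0.9925]
J5: z=[-0.0209, -0.9973, 0.0699] o=[-1.8257, 0.4992, -0.0904] → [-0.8054, -0.0289, -0.6539, -0.0209, -0.9973, 0.0699]
J6: z=[-0.8688, -0.0165, -0.4949] o=[-2.1770, 0.5496, 0.5246] → [-0.0439, 0.3203, 0.0664, -0.8688, -0.0165, -0.4949]
V = J·q̇ = [-1.4188, 0.1019, -1.1659, -1.0648, -1.0704, -0.1049]

-1.4188 0.1019 -1.1659 -1.0648 -1.0704 -0.1049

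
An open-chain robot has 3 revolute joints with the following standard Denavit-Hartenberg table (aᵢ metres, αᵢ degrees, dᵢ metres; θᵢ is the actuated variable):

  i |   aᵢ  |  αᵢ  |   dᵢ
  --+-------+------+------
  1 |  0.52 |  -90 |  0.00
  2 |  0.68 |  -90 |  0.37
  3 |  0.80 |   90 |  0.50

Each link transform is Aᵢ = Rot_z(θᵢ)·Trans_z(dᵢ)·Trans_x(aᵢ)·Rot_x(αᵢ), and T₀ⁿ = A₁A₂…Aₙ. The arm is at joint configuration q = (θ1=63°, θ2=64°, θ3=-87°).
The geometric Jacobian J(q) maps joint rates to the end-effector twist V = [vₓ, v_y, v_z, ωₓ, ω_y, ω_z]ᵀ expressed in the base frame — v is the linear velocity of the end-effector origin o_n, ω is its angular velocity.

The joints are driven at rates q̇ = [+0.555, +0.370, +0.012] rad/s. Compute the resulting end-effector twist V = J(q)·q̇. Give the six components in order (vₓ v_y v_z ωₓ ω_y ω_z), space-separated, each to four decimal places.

o_n = [-0.8658, 0.8755, -0.8680]
J₁: ẑ×o_n = [-0.8755, -0.8658, 0.0000], ω = ẑ
J2: z=[-0.8910, 0.4540, 0.0000] o=[0.2361, 0.4633, 0.0000] → [-0.3941, -0.7734, 0.1330, -0.8910, 0.4540, 0.0000]
J3: z=[-0.4080, -0.8008, -0.4384] o=[0.0417, 0.8969, -0.6112] → [0.1963, 0.2930, -0.7180, -0.4080, -0.8008, -0.4384]
V = J·q̇ = [-0.6294, -0.7631, 0.0406, -0.3346, 0.1584, 0.5497]

-0.6294 -0.7631 0.0406 -0.3346 0.1584 0.5497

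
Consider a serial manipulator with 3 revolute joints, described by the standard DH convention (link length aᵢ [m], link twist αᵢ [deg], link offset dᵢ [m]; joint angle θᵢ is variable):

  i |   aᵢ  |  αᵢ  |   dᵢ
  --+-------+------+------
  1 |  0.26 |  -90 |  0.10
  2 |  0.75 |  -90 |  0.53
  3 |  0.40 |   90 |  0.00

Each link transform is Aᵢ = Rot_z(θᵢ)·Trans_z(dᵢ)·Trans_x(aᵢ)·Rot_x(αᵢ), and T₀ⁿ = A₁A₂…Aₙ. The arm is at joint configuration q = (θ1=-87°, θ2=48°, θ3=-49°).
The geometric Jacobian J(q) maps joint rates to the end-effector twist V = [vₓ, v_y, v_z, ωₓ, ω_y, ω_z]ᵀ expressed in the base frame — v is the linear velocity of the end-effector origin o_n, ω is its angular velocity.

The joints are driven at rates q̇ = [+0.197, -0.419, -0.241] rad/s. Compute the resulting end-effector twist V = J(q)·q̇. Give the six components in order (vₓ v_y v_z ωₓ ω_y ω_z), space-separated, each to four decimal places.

0.2530 -0.0896 0.3379 -0.4091 -0.2008 0.3583

o_n = [0.8798, -0.8926, -0.6524]
J₁: ẑ×o_n = [0.8926, 0.8798, -0.0000], ω = ẑ
J2: z=[0.9986, 0.0523, 0.0000] o=[0.0136, -0.2596, 0.1000] → [-0.0394, 0.7513, -0.6774, 0.9986, 0.0523, 0.0000]
J3: z=[-0.0389, 0.7421, -0.6691] o=[0.5691, -0.7331, -0.4574] → [-0.2515, -0.2155, -0.2243, -0.0389, 0.7421, -0.6691]
V = J·q̇ = [0.2530, -0.0896, 0.3379, -0.4091, -0.2008, 0.3583]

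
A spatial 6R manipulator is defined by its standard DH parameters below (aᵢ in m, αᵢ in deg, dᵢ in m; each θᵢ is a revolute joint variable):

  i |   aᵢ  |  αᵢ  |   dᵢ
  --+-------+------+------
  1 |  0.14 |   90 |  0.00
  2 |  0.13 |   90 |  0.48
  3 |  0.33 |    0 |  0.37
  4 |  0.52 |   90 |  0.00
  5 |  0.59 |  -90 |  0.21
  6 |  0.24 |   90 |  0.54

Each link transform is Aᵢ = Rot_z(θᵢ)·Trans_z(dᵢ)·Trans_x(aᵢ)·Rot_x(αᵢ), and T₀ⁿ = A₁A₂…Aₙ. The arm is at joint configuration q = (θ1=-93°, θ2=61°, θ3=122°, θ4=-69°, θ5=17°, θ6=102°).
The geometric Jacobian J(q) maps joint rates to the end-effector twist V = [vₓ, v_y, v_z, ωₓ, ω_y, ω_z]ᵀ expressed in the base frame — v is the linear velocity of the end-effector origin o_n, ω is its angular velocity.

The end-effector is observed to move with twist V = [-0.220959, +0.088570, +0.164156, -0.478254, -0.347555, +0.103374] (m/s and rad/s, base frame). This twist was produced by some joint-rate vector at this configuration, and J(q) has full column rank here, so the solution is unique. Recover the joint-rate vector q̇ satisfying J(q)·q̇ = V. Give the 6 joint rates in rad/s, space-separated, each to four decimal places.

-0.0080 0.5560 -0.0760 0.6420 0.2800 -0.3080

o_n = [-1.5413, -1.1994, -0.1004]
J₁: ẑ×o_n = [1.1994, -1.5413, 0.0000], ω = ẑ
J2: z=[-0.9986, 0.0523, 0.0000] o=[-0.0073, -0.1398, 0.0000] → [-0.0053, -0.1002, 1.1384, -0.9986, 0.0523, 0.0000]
J3: z=[-0.0458, -0.8734, -0.4848] o=[-0.4900, -0.1776, 0.1137] → [-0.3084, 0.4999, -0.8715, -0.0458, -0.8734, -0.4848]
J4: z=[-0.0458, -0.8734, -0.4848] o=[-0.7819, -0.4015, -0.2186] → [-0.4901, 0.3736, -0.6267, -0.0458, -0.8734, -0.4848]
J5: z=[0.5807, -0.4182, 0.6985] o=[-1.2046, -0.5313, 0.0551] → [0.5317, -0.1449, -0.5288, 0.5807, -0.4182, 0.6985]
J6: z=[0.1939, -0.7623, -0.6175] o=[-1.5491, -0.9105, 0.4151] → [0.2146, 0.0951, -0.0500, 0.1939, -0.7623, -0.6175]
q̇ = J⁺·V = [-0.0080, 0.5560, -0.0760, 0.6420, 0.2800, -0.3080]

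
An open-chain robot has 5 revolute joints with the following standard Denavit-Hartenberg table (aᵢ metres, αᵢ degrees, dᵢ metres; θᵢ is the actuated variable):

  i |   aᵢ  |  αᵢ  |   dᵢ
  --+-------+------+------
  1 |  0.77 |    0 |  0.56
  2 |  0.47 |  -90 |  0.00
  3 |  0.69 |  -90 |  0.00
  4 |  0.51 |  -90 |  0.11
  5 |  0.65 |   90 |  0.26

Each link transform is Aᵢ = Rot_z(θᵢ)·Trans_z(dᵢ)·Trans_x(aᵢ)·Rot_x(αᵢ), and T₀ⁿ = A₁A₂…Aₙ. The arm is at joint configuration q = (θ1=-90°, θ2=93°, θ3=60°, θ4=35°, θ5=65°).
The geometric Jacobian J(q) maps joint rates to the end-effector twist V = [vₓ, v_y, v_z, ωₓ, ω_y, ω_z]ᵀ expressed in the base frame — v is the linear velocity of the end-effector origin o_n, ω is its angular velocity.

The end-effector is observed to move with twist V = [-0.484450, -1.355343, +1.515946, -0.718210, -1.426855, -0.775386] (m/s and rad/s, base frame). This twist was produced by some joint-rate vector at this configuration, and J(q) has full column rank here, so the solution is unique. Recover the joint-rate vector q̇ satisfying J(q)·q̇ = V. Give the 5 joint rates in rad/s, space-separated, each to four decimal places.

o_n = [1.5094, -1.3549, -0.2255]
J₁: ẑ×o_n = [1.3549, 1.5094, -0.0000], ω = ẑ
J2: z=[0.0000, 0.0000, 1.0000] o=[0.0000, -0.7700, 0.5600] → [0.5849, 1.5094, -0.0000, 0.0000, 0.0000, 1.0000]
J3: z=[-0.0523, 0.9986, 0.0000] o=[0.4694, -0.7454, 0.5600] → [-0.7845, -0.0411, -1.0067, -0.0523, 0.9986, 0.0000]
J4: z=[-0.8648, -0.0453, -0.5000] o=[0.8139, -0.7273, -0.0376] → [-0.3052, -0.5103, 0.5742, -0.8648, -0.0453, -0.5000]
J5: z=[-0.2435, -0.8330, 0.4967] o=[0.9427, -1.0135, -0.4544] → [-0.0211, 0.3373, 0.5553, -0.2435, -0.8330, 0.4967]
q̇ = J⁺·V = [-0.3490, -0.5540, -0.6640, 0.6220, 0.8830]

-0.3490 -0.5540 -0.6640 0.6220 0.8830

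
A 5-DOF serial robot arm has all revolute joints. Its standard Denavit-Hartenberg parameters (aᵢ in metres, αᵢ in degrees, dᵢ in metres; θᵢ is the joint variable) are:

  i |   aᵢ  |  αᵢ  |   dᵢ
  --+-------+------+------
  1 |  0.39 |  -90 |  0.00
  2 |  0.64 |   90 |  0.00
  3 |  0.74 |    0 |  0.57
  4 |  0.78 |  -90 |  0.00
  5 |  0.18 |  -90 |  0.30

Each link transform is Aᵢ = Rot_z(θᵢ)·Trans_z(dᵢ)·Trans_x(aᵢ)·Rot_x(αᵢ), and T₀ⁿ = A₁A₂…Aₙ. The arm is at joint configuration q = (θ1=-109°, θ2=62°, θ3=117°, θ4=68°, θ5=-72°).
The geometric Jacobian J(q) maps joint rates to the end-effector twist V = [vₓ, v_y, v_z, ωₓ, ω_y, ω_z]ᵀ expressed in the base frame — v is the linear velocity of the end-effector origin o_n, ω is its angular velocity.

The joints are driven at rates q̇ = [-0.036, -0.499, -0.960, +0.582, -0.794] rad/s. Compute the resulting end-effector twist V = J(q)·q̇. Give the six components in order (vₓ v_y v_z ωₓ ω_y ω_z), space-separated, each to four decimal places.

0.5933 -0.1506 -0.3248 0.3953 0.2512 -0.1524

o_n = [0.0087, -0.8582, 0.7914]
J₁: ẑ×o_n = [0.8582, 0.0087, -0.0000], ω = ẑ
J2: z=[0.9455, -0.3256, 0.0000] o=[-0.1270, -0.3688, 0.0000] → [-0.2577, -0.7483, -0.4186, 0.9455, -0.3256, 0.0000]
J3: z=[-0.2875, -0.8348, 0.4695] o=[-0.2248, -0.6528, -0.5651] → [-1.0361, 0.4996, 0.2540, -0.2875, -0.8348, 0.4695]
J4: z=[-0.2875, -0.8348, 0.4695] o=[0.2861, -1.1942, -0.0009] → [-0.8192, 0.0975, -0.3282, -0.2875, -0.8348, 0.4695]
J5: z=[-0.9552, 0.2856, -0.0770] o=[0.3406, -0.8272, 0.6852] → [0.0279, 0.1270, 0.1245, -0.9552, 0.2856, -0.0770]
V = J·q̇ = [0.5933, -0.1506, -0.3248, 0.3953, 0.2512, -0.1524]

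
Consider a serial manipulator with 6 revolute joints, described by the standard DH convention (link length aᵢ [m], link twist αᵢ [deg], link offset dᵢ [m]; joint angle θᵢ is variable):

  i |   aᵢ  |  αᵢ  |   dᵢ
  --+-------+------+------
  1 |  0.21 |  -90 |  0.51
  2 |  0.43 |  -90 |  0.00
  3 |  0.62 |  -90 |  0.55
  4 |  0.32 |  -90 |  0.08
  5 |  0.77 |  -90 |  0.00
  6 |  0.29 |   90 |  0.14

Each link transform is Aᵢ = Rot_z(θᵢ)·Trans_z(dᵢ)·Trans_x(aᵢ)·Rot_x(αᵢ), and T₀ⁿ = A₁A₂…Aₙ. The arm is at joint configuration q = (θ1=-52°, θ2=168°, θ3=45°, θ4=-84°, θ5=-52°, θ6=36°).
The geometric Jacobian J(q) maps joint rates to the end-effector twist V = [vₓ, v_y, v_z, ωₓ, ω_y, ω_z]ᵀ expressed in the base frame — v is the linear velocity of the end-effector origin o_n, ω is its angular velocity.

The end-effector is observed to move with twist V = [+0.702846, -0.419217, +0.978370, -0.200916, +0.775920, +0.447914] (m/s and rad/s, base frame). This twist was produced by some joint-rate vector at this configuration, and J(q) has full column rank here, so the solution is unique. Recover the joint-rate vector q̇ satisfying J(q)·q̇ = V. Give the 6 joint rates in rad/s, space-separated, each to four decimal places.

-0.0040 0.9240 0.1760 0.3820 0.8210 0.6440

o_n = [-0.9897, -0.2787, 2.0294]
J₁: ẑ×o_n = [0.2787, -0.9897, 0.0000], ω = ẑ
J2: z=[0.7880, 0.6157, 0.0000] o=[0.1293, -0.1655, 0.5100] → [0.9354, -1.1973, 0.5997, 0.7880, 0.6157, 0.0000]
J3: z=[-0.1280, 0.1638, 0.9781] o=[-0.1297, 0.1660, 0.4206] → [0.6985, -0.6353, 0.1978, -0.1280, 0.1638, 0.9781]
J4: z=[-0.1314, -0.9804, 0.1470] o=[-0.8095, 0.3241, 0.8674] → [-1.0506, 0.1262, -0.0974, -0.1314, -0.9804, 0.1470]
J5: z=[-0.9643, 0.0920, -0.2485] o=[-0.8937, 0.3015, 1.1856] → [-0.0665, 0.8376, 0.5683, -0.9643, 0.0920, -0.2485]
J6: z=[-0.1004, 0.7410, 0.6639] o=[-1.0825, -0.2107, 1.7286] → [0.2680, 0.0918, -0.0619, -0.1004, 0.7410, 0.6639]
q̇ = J⁺·V = [-0.0040, 0.9240, 0.1760, 0.3820, 0.8210, 0.6440]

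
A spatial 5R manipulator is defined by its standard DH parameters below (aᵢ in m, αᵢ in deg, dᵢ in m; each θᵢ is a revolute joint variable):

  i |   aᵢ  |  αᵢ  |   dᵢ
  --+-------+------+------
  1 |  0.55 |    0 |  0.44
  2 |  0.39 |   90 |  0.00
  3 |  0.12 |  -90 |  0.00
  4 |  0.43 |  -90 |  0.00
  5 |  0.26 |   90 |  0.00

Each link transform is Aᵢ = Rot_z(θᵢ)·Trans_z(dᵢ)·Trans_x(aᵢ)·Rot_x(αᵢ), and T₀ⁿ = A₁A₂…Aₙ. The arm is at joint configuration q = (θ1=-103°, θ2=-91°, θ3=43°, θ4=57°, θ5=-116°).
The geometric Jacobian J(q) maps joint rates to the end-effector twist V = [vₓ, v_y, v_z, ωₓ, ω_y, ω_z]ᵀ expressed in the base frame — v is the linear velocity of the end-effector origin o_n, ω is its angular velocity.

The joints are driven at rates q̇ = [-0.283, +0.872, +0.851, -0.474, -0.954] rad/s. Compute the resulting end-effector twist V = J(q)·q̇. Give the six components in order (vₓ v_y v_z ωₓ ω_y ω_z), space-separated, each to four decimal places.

o_n = [-0.6189, -0.6856, 0.8101]
J₁: ẑ×o_n = [0.6856, -0.6189, 0.0000], ω = ẑ
J2: z=[0.0000, 0.0000, 1.0000] o=[-0.1237, -0.5359, 0.4400] → [0.1497, -0.4952, 0.0000, 0.0000, 0.0000, 1.0000]
J3: z=[0.2419, 0.9703, 0.0000] o=[-0.5021, -0.4416, 0.4400] → [0.3591, -0.0895, 0.0543, 0.2419, 0.9703, 0.0000]
J4: z=[0.6617, -0.1650, 0.7314] o=[-0.5873, -0.4203, 0.5218] → [0.1464, -0.2139, -0.1808, 0.6617, -0.1650, 0.7314]
J5: z=[0.4634, -0.6768, -0.5720] o=[-0.8407, -0.7288, 0.6816] → [-0.0623, -0.1865, 0.1702, 0.4634, -0.6768, -0.5720]
V = J·q̇ = [0.2322, -0.0536, -0.0305, -0.5499, 1.5496, 0.7880]

0.2322 -0.0536 -0.0305 -0.5499 1.5496 0.7880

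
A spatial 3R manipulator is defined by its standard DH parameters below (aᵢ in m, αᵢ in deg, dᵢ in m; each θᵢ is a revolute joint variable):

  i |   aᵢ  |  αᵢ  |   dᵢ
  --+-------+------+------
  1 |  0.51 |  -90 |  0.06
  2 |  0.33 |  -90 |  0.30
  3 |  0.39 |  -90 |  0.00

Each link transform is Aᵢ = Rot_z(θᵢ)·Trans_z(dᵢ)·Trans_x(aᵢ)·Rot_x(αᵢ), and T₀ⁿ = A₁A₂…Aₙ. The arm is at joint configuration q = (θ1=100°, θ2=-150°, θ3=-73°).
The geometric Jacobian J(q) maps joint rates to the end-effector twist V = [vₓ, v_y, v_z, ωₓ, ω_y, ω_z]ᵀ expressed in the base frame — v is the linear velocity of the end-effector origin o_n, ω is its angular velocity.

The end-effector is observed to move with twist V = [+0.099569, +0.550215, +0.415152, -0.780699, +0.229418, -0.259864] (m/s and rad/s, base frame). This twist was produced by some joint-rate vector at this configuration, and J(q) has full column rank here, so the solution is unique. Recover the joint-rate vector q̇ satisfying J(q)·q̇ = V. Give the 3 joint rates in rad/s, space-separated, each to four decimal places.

o_n = [-0.6845, 0.0067, 0.2820]
J₁: ẑ×o_n = [-0.0067, -0.6845, 0.0000], ω = ẑ
J2: z=[-0.9848, -0.1736, 0.0000] o=[-0.0886, 0.5023, 0.0600] → [-0.0386, 0.2186, 0.3845, -0.9848, -0.1736, 0.0000]
J3: z=[-0.0868, 0.4924, 0.8660] o=[-0.3344, 0.1687, 0.2250] → [0.1684, -0.2983, 0.1865, -0.0868, 0.4924, 0.8660]
q̇ = J⁺·V = [-0.8860, 0.7290, 0.7230]

-0.8860 0.7290 0.7230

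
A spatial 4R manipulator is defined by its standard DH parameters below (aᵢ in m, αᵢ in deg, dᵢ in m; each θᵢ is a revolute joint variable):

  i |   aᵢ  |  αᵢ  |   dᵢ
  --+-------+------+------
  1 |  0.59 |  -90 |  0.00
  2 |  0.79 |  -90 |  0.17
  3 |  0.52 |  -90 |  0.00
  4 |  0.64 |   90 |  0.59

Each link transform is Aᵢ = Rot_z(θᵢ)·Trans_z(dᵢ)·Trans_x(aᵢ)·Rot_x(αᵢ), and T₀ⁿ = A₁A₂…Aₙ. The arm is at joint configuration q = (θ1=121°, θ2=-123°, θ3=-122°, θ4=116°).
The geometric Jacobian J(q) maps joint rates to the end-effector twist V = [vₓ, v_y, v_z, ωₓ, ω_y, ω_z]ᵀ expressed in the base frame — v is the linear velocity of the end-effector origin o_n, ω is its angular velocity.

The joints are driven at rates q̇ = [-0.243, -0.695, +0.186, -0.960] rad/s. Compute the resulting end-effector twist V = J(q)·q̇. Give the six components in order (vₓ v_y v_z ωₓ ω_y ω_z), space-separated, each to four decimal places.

-0.2390 -0.6249 -1.0874 0.7231 1.1337 -0.8245

o_n = [-0.3168, -0.8041, 0.6625]
J₁: ẑ×o_n = [0.8041, -0.3168, 0.0000], ω = ẑ
J2: z=[-0.8572, -0.5150, 0.0000] o=[-0.3039, 0.5057, 0.0000] → [-0.3412, 0.5678, 1.1161, -0.8572, -0.5150, 0.0000]
J3: z=[-0.4319, 0.7189, 0.5446] o=[-0.2280, 0.0494, 0.6625] → [0.4648, -0.0484, 0.4325, -0.4319, 0.7189, 0.5446]
J4: z=[-0.2163, -0.6688, 0.7112] o=[-0.6833, -0.0491, 0.4314] → [0.3825, 0.3106, 0.4084, -0.2163, -0.6688, 0.7112]
V = J·q̇ = [-0.2390, -0.6249, -1.0874, 0.7231, 1.1337, -0.8245]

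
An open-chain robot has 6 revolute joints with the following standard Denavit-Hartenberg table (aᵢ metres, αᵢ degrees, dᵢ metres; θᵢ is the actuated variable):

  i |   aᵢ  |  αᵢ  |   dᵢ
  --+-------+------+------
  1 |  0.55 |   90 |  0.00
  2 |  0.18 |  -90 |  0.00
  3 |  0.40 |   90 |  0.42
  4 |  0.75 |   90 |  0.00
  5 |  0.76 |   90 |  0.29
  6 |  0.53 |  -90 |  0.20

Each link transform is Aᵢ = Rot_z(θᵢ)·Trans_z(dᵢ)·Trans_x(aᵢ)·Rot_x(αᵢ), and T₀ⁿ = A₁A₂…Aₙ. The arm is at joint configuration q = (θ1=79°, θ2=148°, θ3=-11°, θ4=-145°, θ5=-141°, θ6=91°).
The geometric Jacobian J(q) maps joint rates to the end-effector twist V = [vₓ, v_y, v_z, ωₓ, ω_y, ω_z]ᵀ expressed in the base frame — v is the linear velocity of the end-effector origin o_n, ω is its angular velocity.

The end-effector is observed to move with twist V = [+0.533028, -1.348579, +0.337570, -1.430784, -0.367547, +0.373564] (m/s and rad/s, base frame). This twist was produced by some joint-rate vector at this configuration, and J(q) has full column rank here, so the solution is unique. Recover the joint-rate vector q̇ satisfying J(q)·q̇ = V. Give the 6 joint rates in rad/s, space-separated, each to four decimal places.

o_n = [-0.3504, -0.0682, -0.8324]
J₁: ẑ×o_n = [0.0682, -0.3504, 0.0000], ω = ẑ
J2: z=[0.9816, -0.1908, 0.0000] o=[0.1049, 0.5399, 0.0000] → [0.1588, 0.8171, -0.6838, 0.9816, -0.1908, 0.0000]
J3: z=[-0.1011, -0.5202, -0.8480] o=[0.0758, 0.3901, 0.0954] → [0.0940, 0.2677, -0.1754, -0.1011, -0.5202, -0.8480]
J4: z=[0.9945, -0.0285, -0.1011] o=[0.0447, -0.1699, -0.0527] → [0.0325, 0.8153, 0.0899, 0.9945, -0.0285, -0.1011]
J5: z=[-0.0992, 0.0635, -0.9930] o=[0.0707, 0.5783, -0.0075] → [-0.6944, 0.3365, 0.0908, -0.0992, 0.0635, -0.9930]
J6: z=[0.7510, -0.6499, -0.1165] o=[-0.4541, 0.0211, -0.2827] → [0.3468, 0.4007, 0.0003, 0.7510, -0.6499, -0.1165]
q̇ = J⁺·V = [0.1760, -0.8860, 0.7610, -0.6940, -0.7980, 0.1690]

0.1760 -0.8860 0.7610 -0.6940 -0.7980 0.1690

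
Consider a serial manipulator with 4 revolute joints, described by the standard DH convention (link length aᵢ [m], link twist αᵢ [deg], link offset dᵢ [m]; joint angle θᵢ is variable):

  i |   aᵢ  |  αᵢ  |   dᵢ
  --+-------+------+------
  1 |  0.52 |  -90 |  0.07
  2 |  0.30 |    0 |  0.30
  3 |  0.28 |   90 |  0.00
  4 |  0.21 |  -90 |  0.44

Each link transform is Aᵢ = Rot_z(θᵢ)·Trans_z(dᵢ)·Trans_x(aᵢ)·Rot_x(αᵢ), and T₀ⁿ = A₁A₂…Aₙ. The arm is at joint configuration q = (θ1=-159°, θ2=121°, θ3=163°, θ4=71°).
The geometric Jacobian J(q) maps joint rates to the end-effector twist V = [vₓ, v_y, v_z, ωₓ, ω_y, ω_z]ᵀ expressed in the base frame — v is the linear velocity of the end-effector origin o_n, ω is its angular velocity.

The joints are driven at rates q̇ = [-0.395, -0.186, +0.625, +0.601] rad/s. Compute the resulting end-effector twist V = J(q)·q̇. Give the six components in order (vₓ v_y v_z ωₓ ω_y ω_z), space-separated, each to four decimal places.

o_n = [0.1573, -0.4736, 0.2573]
J₁: ẑ×o_n = [0.4736, 0.1573, -0.0000], ω = ẑ
J2: z=[0.3584, -0.9336, 0.0000] o=[-0.4855, -0.1864, 0.0700] → [-0.1749, -0.0671, 0.4972, 0.3584, -0.9336, 0.0000]
J3: z=[0.3584, -0.9336, 0.0000] o=[-0.2337, -0.4111, -0.1872] → [-0.4149, -0.1593, 0.3427, 0.3584, -0.9336, 0.0000]
J4: z=[0.9058, 0.3477, 0.2419] o=[-0.2969, -0.4353, 0.0845] → [0.0693, -0.0466, -0.1927, 0.9058, 0.3477, 0.2419]
V = J·q̇ = [-0.3722, -0.1772, 0.0059, 0.7017, -0.2009, -0.2496]

-0.3722 -0.1772 0.0059 0.7017 -0.2009 -0.2496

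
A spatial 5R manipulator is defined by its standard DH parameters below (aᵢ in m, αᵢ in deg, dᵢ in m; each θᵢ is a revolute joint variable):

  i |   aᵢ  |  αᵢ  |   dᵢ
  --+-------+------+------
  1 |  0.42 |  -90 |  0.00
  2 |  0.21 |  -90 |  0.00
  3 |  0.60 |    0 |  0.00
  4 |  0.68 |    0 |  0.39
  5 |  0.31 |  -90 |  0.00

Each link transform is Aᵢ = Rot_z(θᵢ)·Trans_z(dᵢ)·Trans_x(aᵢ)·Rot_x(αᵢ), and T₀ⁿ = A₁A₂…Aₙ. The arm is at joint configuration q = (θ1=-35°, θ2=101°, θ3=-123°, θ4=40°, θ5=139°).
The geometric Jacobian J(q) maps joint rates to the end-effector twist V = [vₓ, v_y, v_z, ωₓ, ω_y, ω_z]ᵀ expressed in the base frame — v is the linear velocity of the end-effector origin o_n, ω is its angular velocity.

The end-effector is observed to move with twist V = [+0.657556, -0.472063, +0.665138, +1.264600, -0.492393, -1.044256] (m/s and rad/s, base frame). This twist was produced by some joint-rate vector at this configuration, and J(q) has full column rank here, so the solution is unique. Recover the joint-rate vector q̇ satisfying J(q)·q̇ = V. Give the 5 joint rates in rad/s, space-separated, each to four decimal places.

o_n = [0.5370, 0.7485, -0.0625]
J₁: ẑ×o_n = [-0.7485, 0.5370, 0.0000], ω = ẑ
J2: z=[0.5736, 0.8192, 0.0000] o=[0.3440, -0.2409, 0.0000] → [-0.0512, 0.0358, 0.4094, 0.5736, 0.8192, 0.0000]
J3: z=[-0.8041, 0.5630, 0.1908] o=[0.3112, -0.2179, -0.2061] → [-0.1035, 0.1586, -0.9042, -0.8041, 0.5630, 0.1908]
J4: z=[-0.8041, 0.5630, 0.1908] o=[0.6509, 0.1585, 0.1146] → [-0.2123, -0.1641, -0.4103, -0.8041, 0.5630, 0.1908]
J5: z=[-0.8041, 0.5630, 0.1908] o=[0.7115, 0.9400, 0.1077] → [-0.0593, -0.1701, 0.2523, -0.8041, 0.5630, 0.1908]
q̇ = J⁺·V = [-0.7880, 0.3220, -0.8830, 0.2250, -0.6850]

-0.7880 0.3220 -0.8830 0.2250 -0.6850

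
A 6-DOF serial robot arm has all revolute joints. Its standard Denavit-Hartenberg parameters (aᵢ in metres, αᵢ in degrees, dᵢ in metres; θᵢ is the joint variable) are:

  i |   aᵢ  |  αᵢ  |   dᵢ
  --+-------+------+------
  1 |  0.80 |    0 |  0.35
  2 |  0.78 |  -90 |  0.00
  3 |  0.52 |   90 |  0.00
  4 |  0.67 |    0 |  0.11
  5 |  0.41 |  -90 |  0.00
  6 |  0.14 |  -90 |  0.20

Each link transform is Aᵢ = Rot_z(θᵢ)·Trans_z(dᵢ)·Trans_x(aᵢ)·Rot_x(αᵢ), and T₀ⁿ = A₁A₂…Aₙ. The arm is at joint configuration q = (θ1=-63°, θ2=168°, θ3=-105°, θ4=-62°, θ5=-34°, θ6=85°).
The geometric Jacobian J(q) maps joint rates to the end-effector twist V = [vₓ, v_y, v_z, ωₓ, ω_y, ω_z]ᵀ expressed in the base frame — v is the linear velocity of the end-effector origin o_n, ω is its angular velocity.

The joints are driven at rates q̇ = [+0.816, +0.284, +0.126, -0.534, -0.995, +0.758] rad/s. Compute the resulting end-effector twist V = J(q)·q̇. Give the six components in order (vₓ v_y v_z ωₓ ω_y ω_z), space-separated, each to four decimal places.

o_n = [1.2174, 0.0880, 1.3132]
J₁: ẑ×o_n = [-0.0880, 1.2174, 0.0000], ω = ẑ
J2: z=[0.0000, 0.0000, 1.0000] o=[0.3632, -0.7128, 0.3500] → [-0.8008, 0.8542, 0.0000, 0.0000, 0.0000, 1.0000]
J3: z=[-0.9659, -0.2588, 0.0000] o=[0.1613, 0.0406, 0.3500] → [-0.2493, 0.9304, 0.2276, -0.9659, -0.2588, 0.0000]
J4: z=[0.2500, -0.9330, -0.2588] o=[0.1961, -0.0894, 0.8523] → [-0.3842, -0.3796, 0.9972, 0.2500, -0.9330, -0.2588]
J5: z=[0.2500, -0.9330, -0.2588] o=[0.8161, -0.1175, 1.1276] → [-0.1200, -0.1503, 0.4258, 0.2500, -0.9330, -0.2588]
J6: z=[0.1676, -0.2216, 0.9606] o=[1.2071, -0.0013, 1.0862] → [-0.1361, -0.0282, 0.0172, 0.1676, -0.2216, 0.9606]
V = J·q̇ = [-0.1092, 1.6841, -0.9144, -0.3769, 1.2260, 2.2239]

-0.1092 1.6841 -0.9144 -0.3769 1.2260 2.2239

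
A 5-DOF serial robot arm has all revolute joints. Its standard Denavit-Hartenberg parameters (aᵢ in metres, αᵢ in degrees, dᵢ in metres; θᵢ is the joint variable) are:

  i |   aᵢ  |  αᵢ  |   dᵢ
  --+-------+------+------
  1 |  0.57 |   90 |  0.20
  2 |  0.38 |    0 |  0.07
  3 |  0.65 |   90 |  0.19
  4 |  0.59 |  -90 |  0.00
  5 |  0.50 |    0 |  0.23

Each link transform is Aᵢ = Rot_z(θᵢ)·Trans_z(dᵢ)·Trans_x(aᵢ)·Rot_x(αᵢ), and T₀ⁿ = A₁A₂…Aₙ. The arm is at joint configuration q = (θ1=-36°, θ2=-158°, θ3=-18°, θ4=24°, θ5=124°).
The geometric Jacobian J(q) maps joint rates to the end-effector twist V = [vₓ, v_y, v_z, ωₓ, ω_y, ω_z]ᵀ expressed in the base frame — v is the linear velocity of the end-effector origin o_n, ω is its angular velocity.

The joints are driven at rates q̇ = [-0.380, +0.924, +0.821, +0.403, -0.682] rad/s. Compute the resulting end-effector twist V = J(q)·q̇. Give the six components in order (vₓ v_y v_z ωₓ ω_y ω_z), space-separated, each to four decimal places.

0.5208 -0.3374 -1.9361 -0.9061 -0.7285 0.0027

o_n = [-0.8290, -0.1349, -0.4145]
J₁: ẑ×o_n = [0.1349, -0.8290, 0.0000], ω = ẑ
J2: z=[-0.5878, -0.8090, 0.0000] o=[0.4611, -0.3350, 0.2000] → [0.4971, -0.3612, -1.1614, -0.5878, -0.8090, 0.0000]
J3: z=[-0.5878, -0.8090, 0.0000] o=[0.1350, -0.1846, 0.0576] → [0.3819, -0.2775, -0.8091, -0.5878, -0.8090, 0.0000]
J4: z=[-0.0564, 0.0410, 0.9976] o=[-0.5013, 0.0428, 0.0123] → [0.1598, -0.3510, 0.0235, -0.0564, 0.0410, 0.9976]
J5: z=[-0.2087, -0.9776, 0.0284] o=[-1.0774, 0.1647, -0.0253] → [0.3889, -0.0742, 0.3053, -0.2087, -0.9776, 0.0284]
V = J·q̇ = [0.5208, -0.3374, -1.9361, -0.9061, -0.7285, 0.0027]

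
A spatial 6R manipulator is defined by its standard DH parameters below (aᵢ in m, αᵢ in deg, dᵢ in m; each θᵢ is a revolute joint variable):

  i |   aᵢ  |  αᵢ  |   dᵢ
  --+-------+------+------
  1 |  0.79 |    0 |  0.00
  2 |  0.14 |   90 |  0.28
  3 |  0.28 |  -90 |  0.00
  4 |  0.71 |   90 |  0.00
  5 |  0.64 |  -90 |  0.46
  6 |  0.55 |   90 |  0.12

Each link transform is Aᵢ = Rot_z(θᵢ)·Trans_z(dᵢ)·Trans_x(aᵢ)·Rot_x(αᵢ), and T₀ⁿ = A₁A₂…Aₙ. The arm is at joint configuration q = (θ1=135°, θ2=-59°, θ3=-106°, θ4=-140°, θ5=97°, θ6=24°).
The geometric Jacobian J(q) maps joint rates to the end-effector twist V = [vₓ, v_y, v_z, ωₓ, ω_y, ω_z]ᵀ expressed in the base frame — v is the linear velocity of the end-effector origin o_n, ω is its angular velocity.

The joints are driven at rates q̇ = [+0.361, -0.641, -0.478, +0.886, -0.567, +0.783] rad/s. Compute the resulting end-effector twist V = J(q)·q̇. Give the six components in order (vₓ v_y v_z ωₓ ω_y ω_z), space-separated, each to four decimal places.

1.2596 -0.6301 -0.3886 -0.4072 0.6121 -1.4205

o_n = [-0.1439, 1.7703, 0.1809]
J₁: ẑ×o_n = [-1.7703, -0.1439, 0.0000], ω = ẑ
J2: z=[0.0000, 0.0000, 1.0000] o=[-0.5586, 0.5586, 0.0000] → [-1.2117, 0.4148, 0.0000, 0.0000, 0.0000, 1.0000]
J3: z=[0.9703, -0.2419, 0.0000] o=[-0.5247, 0.6945, 0.2800] → [0.0240, 0.0961, 1.1360, 0.9703, -0.2419, 0.0000]
J4: z=[0.2326, 0.9327, -0.2756] o=[-0.5434, 0.6196, 0.0108] → [0.4758, -0.1497, -0.1051, 0.2326, 0.9327, -0.2756]
J5: z=[-0.7004, 0.3572, 0.6179] o=[-0.0643, 0.6546, 0.5337] → [-0.8154, -0.2962, -0.7530, -0.7004, 0.3572, 0.6179]
J6: z=[-0.6981, -0.1627, -0.6973] o=[-0.2914, 1.4076, 0.5854] → [0.3187, -0.3852, -0.2292, -0.6981, -0.1627, -0.6973]
V = J·q̇ = [1.2596, -0.6301, -0.3886, -0.4072, 0.6121, -1.4205]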